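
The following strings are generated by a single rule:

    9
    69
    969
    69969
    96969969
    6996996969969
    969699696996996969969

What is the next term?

6996996969969969699696996996969969

This is a Fibonacci-style word recurrence s(k) = s(k−2)·s(k−1): e.g. 9·69 = 969.
The next term joins 6996996969969 and 969699696996996969969.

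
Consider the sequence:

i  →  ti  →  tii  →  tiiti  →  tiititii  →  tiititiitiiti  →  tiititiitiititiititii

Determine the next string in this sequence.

From term 3 onward, concatenate the last term with the second-to-last: ti·i = tii, tii·ti = tiiti, …
So term 8 is tiititiitiititiititii·tiititiitiiti.

tiititiitiititiititiitiititiitiiti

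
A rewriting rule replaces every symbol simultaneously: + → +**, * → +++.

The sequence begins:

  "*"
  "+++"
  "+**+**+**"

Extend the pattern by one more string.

+**+++++++**+++++++**++++++

Expanding +**+**+**: +→+**, *→+++, *→+++, +→+**, *→+++, *→+++, +→+**, *→+++, *→+++. Concatenated: +** +++ +++ +** +++ +++ +** +++ +++.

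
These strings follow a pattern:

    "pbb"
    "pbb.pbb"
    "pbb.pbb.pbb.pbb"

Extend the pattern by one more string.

s(k+1) = s(k)·.·s(k) — each term doubles the last with '.' between the halves.
One more doubling of pbb.pbb.pbb.pbb gives the answer.

pbb.pbb.pbb.pbb.pbb.pbb.pbb.pbb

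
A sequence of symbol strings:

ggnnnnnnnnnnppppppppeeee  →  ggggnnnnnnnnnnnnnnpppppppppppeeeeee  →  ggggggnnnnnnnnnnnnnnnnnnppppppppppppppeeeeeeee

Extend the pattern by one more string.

Term n consists of 2n-2 g's, followed by 4n+2 n's, followed by 3n+2 p's, followed by 2n e's, where the shown terms are n = 2, 3, 4.
Setting n = 5 gives 8, 22, 17, 10 characters in each block.

ggggggggnnnnnnnnnnnnnnnnnnnnnnpppppppppppppppppeeeeeeeeee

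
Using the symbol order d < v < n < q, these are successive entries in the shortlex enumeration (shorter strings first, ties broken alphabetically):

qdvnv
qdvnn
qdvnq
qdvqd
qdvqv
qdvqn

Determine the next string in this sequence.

qdvqq

The successor of qdvqn increments the rightmost position that isn't already q and resets every position after it to d.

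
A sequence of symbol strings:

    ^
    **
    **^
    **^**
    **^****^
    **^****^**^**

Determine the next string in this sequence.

This is a Fibonacci-style word recurrence s(k) = s(k−1)·s(k−2): e.g. **·^ = **^.
Continuing: **^****^**^** · **^****^ gives term 7.

**^****^**^****^****^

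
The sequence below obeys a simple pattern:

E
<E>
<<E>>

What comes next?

<<<E>>>

s(k+1) = <·s(k)·>, so each term gains < as a prefix and > as a suffix.
One more step from <<E>> gives the answer.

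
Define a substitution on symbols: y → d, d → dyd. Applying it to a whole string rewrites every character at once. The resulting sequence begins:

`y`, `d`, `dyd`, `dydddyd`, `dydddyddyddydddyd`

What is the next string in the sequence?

dydddyddyddydddyddydddyddydddyddyddydddyd

φ(dydddyddyddydddyd) expands symbol-by-symbol to dyd d dyd dyd dyd d dyd dyd d dyd dyd d dyd dyd dyd d dyd; joining the 17 pieces gives the next term.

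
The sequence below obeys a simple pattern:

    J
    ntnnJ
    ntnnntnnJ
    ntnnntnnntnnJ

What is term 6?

Every step adds ntnn at the front: s(k+1) = ntnn·s(k).
From ntnnntnnntnnJ, 2 further steps: ntnnntnnntnnJ → ntnnntnnntnnntnnJ → (answer).

ntnnntnnntnnntnnntnnJ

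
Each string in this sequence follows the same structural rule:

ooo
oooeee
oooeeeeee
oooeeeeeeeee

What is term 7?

oooeeeeeeeeeeeeeeeeee

The strings grow by a fixed suffix eee each time.
From oooeeeeeeeee, 3 further steps: oooeeeeeeeee → oooeeeeeeeeeeee → oooeeeeeeeeeeeeeee → (answer).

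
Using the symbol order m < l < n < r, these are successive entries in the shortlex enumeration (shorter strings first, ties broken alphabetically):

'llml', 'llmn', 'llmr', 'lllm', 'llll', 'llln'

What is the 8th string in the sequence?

llnm

Continuing the enumeration 2 steps past llln: llln → lllr → (answer).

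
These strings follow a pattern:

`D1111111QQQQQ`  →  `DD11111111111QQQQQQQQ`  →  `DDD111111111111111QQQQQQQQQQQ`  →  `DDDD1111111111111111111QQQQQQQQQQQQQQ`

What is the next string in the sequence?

DDDDD11111111111111111111111QQQQQQQQQQQQQQQQQ

Each string has the form D^{n} 1^{4n+3} Q^{3n+2} (n = 1, 2, …).
For the next term, n = 5, so the run lengths are 5, 23, 17.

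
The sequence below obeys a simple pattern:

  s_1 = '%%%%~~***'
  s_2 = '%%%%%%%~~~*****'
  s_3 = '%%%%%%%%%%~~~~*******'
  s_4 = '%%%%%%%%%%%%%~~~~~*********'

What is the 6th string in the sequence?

%%%%%%%%%%%%%%%%%%%~~~~~~~*************

Each string has the form %^{3n-2} ~^{n} *^{2n-1}, where the shown terms are n = 2, 3, 4, 5.
Setting n = 7 gives 19, 7, 13 characters in each block.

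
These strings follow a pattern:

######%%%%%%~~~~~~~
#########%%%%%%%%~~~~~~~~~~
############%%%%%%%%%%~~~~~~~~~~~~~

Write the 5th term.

##################%%%%%%%%%%%%%%~~~~~~~~~~~~~~~~~~~

Term n consists of 3n #'s, followed by 2n+2 %'s, followed by 3n+1 ~'s, where the shown terms are n = 2, 3, 4.
Setting n = 6 gives 18, 14, 19 characters in each block.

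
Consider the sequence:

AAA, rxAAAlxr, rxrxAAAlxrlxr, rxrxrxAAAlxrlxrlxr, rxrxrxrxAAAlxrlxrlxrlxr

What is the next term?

Each term wraps the previous one in rx on the left and lxr on the right.
Applying this once more to rxrxrxrxAAAlxrlxrlxrlxr:

rxrxrxrxrxAAAlxrlxrlxrlxrlxr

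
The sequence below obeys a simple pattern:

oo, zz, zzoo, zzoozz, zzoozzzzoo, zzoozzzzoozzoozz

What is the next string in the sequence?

zzoozzzzoozzoozzzzoozzzzoo

From term 3 onward, concatenate the last term with the second-to-last: zz·oo = zzoo, zzoo·zz = zzoozz, …
So term 7 is zzoozzzzoozzoozz·zzoozzzzoo.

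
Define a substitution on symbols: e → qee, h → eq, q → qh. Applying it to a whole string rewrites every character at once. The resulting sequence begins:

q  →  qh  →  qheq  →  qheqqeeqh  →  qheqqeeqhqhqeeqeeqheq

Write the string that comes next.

φ(qheqqeeqhqhqeeqeeqheq) expands symbol-by-symbol to qh eq qee qh qh qee qee qh eq qh eq qh qee qee qh qee qee qh eq qee qh; joining the 21 pieces gives the next term.

qheqqeeqhqhqeeqeeqheqqheqqhqeeqeeqhqeeqeeqheqqeeqh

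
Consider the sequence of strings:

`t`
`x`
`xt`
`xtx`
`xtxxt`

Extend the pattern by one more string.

This is a Fibonacci-style word recurrence s(k) = s(k−1)·s(k−2): e.g. x·t = xt.
So term 6 is xtxxt·xtx.

xtxxtxtx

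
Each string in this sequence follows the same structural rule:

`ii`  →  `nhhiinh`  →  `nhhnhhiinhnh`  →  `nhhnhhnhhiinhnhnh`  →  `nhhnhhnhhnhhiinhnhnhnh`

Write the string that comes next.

Each term wraps the previous one in nhh on the left and nh on the right.
One more step from nhhnhhnhhnhhiinhnhnhnh gives the answer.

nhhnhhnhhnhhnhhiinhnhnhnhnh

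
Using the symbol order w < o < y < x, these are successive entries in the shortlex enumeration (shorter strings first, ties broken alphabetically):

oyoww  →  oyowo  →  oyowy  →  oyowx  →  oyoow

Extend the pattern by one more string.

oyooo

Find the rightmost character of oyoow below x, bump it to the next letter, and reset everything to its right to w.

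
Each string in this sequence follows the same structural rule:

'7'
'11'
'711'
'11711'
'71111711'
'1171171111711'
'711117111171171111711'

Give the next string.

1171171111711711117111171171111711

Each term (from the third on) is the two preceding terms concatenated in order: term 3 = 7·11 = 711.
The next term joins 1171171111711 and 711117111171171111711.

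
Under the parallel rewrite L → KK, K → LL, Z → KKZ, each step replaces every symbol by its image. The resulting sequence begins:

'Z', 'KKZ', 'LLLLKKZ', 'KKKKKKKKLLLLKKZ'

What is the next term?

Rewriting the 15 symbols of KKKKKKKKLLLLKKZ one by one yields LL LL LL LL LL LL LL LL KK KK KK KK LL LL KKZ; concatenated:

LLLLLLLLLLLLLLLLKKKKKKKKLLLLKKZ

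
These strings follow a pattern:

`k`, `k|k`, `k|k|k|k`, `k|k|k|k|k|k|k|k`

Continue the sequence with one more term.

Each string is two copies of the previous one joined by '|'.
So the next term is two copies of k|k|k|k|k|k|k|k with '|' between the halves.

k|k|k|k|k|k|k|k|k|k|k|k|k|k|k|k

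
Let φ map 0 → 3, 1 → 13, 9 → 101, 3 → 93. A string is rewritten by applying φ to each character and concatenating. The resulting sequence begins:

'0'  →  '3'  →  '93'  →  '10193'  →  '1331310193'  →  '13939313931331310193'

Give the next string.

1393101931019313931019313939313931331310193

Replace each of the 20 characters of 13939313931331310193 in place — 13 93 101 93 101 93 13 93 101 93 13 93 93 13 93 13 3 13 101 93 — and concatenate.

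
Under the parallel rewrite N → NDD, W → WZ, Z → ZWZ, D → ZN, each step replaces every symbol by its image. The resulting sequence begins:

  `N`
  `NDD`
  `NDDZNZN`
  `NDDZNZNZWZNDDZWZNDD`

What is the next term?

Replace each of the 19 characters of NDDZNZNZWZNDDZWZNDD in place — NDD ZN ZN ZWZ NDD ZWZ NDD ZWZ WZ ZWZ NDD ZN ZN ZWZ WZ ZWZ NDD ZN ZN — and concatenate.

NDDZNZNZWZNDDZWZNDDZWZWZZWZNDDZNZNZWZWZZWZNDDZNZN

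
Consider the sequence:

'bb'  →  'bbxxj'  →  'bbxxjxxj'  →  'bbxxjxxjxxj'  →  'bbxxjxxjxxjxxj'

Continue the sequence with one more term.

bbxxjxxjxxjxxjxxj

The strings grow by a fixed suffix xxj each time.
One more step from bbxxjxxjxxjxxj gives the answer.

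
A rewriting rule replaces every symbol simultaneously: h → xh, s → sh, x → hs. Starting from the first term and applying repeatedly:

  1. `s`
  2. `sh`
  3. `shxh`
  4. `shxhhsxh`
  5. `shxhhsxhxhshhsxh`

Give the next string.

shxhhsxhxhshhsxhhsxhshxhxhshhsxh

Replace each of the 16 characters of shxhhsxhxhshhsxh in place — sh xh hs xh xh sh hs xh hs xh sh xh xh sh hs xh — and concatenate.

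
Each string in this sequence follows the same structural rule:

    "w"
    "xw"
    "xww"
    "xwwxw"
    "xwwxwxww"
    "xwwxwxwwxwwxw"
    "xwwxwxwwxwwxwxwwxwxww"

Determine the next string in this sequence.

From term 3 onward, concatenate the last term with the second-to-last: xw·w = xww, xww·xw = xwwxw, …
So term 8 is xwwxwxwwxwwxwxwwxwxww·xwwxwxwwxwwxw.

xwwxwxwwxwwxwxwwxwxwwxwwxwxwwxwwxw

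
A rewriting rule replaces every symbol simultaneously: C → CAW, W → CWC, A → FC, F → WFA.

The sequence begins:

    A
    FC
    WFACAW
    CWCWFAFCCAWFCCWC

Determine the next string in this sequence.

φ(CWCWFAFCCAWFCCWC) expands symbol-by-symbol to CAW CWC CAW CWC WFA FC WFA CAW CAW FC CWC WFA CAW CAW CWC CAW; joining the 16 pieces gives the next term.

CAWCWCCAWCWCWFAFCWFACAWCAWFCCWCWFACAWCAWCWCCAW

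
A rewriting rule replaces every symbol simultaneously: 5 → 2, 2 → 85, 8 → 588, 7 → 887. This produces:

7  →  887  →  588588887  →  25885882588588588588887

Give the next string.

Applying the rule to each of the 23 symbols of 25885882588588588588887 gives the pieces 85 2 588 588 2 588 588 85 2 588 588 2 588 588 2 588 588 2 588 588 588 588 887, which concatenate to the answer.

8525885882588588852588588258858825885882588588588588887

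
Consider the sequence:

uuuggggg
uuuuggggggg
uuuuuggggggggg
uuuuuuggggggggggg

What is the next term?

uuuuuuuggggggggggggg

Reading off run lengths: u runs 3, 4, 5, 6; g runs 5, 7, 9, 11 — each is linear in n, where the shown terms are n = 2, 3, 4, 5.
Setting n = 6 gives 7, 13 characters in each block.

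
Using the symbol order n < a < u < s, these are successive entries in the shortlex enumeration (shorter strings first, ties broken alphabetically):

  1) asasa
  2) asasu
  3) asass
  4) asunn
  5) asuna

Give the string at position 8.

Continuing the enumeration 3 steps past asuna: asuna → asunu → asuns → (answer).

asuan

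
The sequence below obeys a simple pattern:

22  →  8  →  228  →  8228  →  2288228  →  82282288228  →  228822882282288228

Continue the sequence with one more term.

82282288228228822882282288228

This is a Fibonacci-style word recurrence s(k) = s(k−2)·s(k−1): e.g. 22·8 = 228.
The next term joins 82282288228 and 228822882282288228.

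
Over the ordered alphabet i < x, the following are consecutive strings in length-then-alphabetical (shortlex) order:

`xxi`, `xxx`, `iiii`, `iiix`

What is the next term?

Treat iiix as a base-2 numeral over the given alphabet and add one, carrying through any trailing x's.

iixi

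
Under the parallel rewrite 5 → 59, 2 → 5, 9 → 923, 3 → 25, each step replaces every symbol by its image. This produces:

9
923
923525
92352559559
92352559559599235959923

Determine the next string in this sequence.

Rewriting the 23 symbols of 92352559559599235959923 one by one yields 923 5 25 59 5 59 59 923 59 59 923 59 923 923 5 25 59 923 59 923 923 5 25; concatenated:

92352559559599235959923599239235255992359923923525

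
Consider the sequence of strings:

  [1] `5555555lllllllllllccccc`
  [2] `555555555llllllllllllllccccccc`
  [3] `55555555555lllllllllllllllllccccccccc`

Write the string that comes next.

5555555555555llllllllllllllllllllccccccccccc

The n-th term is 2n+1 5's then 3n+2 l's then 2n-1 c's, where the shown terms are n = 3, 4, 5.
At n = 6 the blocks have lengths 13, 20, 11.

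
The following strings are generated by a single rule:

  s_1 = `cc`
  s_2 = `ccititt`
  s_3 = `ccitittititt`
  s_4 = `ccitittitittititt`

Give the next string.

The strings grow by a fixed suffix ititt each time.
So the next term is ccitittitittititt·ititt.

ccitittitittitittititt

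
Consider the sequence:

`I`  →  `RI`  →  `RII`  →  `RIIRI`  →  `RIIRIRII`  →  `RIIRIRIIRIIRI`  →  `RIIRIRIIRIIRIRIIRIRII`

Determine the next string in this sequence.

This is a Fibonacci-style word recurrence s(k) = s(k−1)·s(k−2): e.g. RI·I = RII.
So term 8 is RIIRIRIIRIIRIRIIRIRII·RIIRIRIIRIIRI.

RIIRIRIIRIIRIRIIRIRIIRIIRIRIIRIIRI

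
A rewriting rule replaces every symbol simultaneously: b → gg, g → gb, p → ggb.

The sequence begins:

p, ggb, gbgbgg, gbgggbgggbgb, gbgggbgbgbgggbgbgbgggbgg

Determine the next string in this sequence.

Replace each of the 24 characters of gbgggbgbgbgggbgbgbgggbgg in place — gb gg gb gb gb gg gb gg gb gg gb gb gb gg gb gg gb gg gb gb gb gg gb gb — and concatenate.

gbgggbgbgbgggbgggbgggbgbgbgggbgggbgggbgbgbgggbgb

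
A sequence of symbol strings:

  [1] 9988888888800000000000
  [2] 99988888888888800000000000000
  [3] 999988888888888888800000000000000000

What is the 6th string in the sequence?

999999988888888888888888888888800000000000000000000000000

The n-th term is n-1 9's then 3n 8's then 3n+2 0's, where the shown terms are n = 3, 4, 5.
At n = 8 the blocks have lengths 7, 24, 26.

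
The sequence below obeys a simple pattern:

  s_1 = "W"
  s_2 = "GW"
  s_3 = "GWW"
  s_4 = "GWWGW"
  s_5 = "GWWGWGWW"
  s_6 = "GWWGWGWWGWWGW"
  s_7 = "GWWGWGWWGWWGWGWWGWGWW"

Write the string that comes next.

GWWGWGWWGWWGWGWWGWGWWGWWGWGWWGWWGW

Each term (from the third on) is the previous term followed by the one before it: term 3 = GW·W = GWW.
Continuing: GWWGWGWWGWWGWGWWGWGWW · GWWGWGWWGWWGW gives term 8.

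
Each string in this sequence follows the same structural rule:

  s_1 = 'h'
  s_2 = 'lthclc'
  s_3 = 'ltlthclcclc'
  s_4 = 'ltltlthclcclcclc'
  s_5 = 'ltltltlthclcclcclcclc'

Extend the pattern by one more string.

s(k+1) = lt·s(k)·clc, so each term gains lt as a prefix and clc as a suffix.
Applying this once more to ltltltlthclcclcclcclc:

ltltltltlthclcclcclcclcclc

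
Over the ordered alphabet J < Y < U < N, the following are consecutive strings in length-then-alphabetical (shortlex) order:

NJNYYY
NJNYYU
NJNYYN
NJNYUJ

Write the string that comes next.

NJNYUY

Find the rightmost character of NJNYUJ below N, bump it to the next letter, and reset everything to its right to J.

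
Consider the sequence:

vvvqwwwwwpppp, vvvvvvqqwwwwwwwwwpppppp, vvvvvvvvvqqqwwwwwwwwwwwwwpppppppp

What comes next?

Term n consists of 3n v's, followed by n q's, followed by 4n+1 w's, followed by 2n+2 p's (n = 1, 2, …).
For the next term, n = 4, so the run lengths are 12, 4, 17, 10.

vvvvvvvvvvvvqqqqwwwwwwwwwwwwwwwwwpppppppppp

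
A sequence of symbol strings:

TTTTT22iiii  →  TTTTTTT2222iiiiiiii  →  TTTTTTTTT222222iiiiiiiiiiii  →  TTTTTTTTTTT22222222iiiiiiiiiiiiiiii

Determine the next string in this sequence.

The n-th term is 2n+3 T's then 2n 2's then 4n i's (n = 1, 2, …).
At n = 5 the blocks have lengths 13, 10, 20.

TTTTTTTTTTTTT2222222222iiiiiiiiiiiiiiiiiiii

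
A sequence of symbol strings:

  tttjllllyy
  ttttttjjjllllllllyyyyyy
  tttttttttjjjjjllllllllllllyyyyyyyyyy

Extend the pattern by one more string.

Term n consists of 3n t's, followed by 2n-1 j's, followed by 4n l's, followed by 4n-2 y's (n = 1, 2, …).
Setting n = 4 gives 12, 7, 16, 14 characters in each block.

ttttttttttttjjjjjjjllllllllllllllllyyyyyyyyyyyyyy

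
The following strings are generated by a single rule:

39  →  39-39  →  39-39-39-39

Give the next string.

39-39-39-39-39-39-39-39

Every step duplicates the string with '-' between the halves.
So the next term is two copies of 39-39-39-39 with '-' between the halves.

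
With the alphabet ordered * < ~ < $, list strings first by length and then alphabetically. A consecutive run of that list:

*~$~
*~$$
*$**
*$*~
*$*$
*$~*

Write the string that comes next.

Find the rightmost character of *$~* below $, bump it to the next letter, and reset everything to its right to *.

*$~~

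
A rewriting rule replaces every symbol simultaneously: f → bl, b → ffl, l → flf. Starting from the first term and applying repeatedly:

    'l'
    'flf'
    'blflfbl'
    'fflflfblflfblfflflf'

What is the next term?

Replace each of the 19 characters of fflflfblflfblfflflf in place — bl bl flf bl flf bl ffl flf bl flf bl ffl flf bl bl flf bl flf bl — and concatenate.

blblflfblflfblfflflfblflfblfflflfblblflfblflfbl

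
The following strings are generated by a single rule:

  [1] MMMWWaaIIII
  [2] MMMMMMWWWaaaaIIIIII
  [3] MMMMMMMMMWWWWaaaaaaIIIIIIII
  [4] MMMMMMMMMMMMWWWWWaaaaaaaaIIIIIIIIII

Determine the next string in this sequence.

MMMMMMMMMMMMMMMWWWWWWaaaaaaaaaaIIIIIIIIIIII

Each string has the form M^{3n} W^{n+1} a^{2n} I^{2n+2} (n = 1, 2, …).
For the next term, n = 5, so the run lengths are 15, 6, 10, 12.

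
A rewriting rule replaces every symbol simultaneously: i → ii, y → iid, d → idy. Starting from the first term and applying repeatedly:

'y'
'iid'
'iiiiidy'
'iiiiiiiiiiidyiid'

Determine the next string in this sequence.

iiiiiiiiiiiiiiiiiiiiiiidyiidiiiiidy

φ(iiiiiiiiiiidyiid) expands symbol-by-symbol to ii ii ii ii ii ii ii ii ii ii ii idy iid ii ii idy; joining the 16 pieces gives the next term.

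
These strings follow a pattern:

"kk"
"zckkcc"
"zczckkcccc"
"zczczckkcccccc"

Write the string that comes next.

s(k+1) = zc·s(k)·cc, so each term gains zc as a prefix and cc as a suffix.
So the next term is zc·zczczckkcccccc·cc.

zczczczckkcccccccc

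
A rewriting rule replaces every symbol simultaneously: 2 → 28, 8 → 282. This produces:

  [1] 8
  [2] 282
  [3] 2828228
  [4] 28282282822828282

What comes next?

Rewriting the 17 symbols of 28282282822828282 one by one yields 28 282 28 282 28 28 282 28 282 28 28 282 28 282 28 282 28; concatenated:

28282282822828282282822828282282822828228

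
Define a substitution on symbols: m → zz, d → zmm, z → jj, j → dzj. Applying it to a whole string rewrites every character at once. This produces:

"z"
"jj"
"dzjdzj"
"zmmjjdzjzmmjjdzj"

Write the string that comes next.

Applying the rule to each of the 16 symbols of zmmjjdzjzmmjjdzj gives the pieces jj zz zz dzj dzj zmm jj dzj jj zz zz dzj dzj zmm jj dzj, which concatenate to the answer.

jjzzzzdzjdzjzmmjjdzjjjzzzzdzjdzjzmmjjdzj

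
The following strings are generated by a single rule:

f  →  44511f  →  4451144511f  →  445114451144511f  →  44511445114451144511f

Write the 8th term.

44511445114451144511445114451144511f

Every step adds 44511 at the front: s(k+1) = 44511·s(k).
From 44511445114451144511f, 3 further steps: 44511445114451144511f → 4451144511445114451144511f → 445114451144511445114451144511f → (answer).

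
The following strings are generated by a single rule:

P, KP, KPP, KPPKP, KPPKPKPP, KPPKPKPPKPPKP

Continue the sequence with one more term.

KPPKPKPPKPPKPKPPKPKPP

From term 3 onward, concatenate the last term with the second-to-last: KP·P = KPP, KPP·KP = KPPKP, …
So term 7 is KPPKPKPPKPPKP·KPPKPKPP.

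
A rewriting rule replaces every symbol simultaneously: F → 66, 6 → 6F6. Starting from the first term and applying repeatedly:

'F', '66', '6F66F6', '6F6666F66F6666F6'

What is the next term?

Replace each of the 16 characters of 6F6666F66F6666F6 in place — 6F6 66 6F6 6F6 6F6 6F6 66 6F6 6F6 66 6F6 6F6 6F6 6F6 66 6F6 — and concatenate.

6F6666F66F66F66F6666F66F6666F66F66F66F6666F6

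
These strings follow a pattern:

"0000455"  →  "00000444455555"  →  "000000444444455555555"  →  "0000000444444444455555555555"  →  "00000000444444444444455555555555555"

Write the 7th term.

0000000000444444444444444444455555555555555555555

Reading off run lengths: 0 runs 4, 5, 6, 7, 8; 4 runs 1, 4, 7, 10, 13; 5 runs 2, 5, 8, 11, 14 — each is linear in n (n = 1, 2, …).
For term 7, n = 7, so the run lengths are 10, 19, 20.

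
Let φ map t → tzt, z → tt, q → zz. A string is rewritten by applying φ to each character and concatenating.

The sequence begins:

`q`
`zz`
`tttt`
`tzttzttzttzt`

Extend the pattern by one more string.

Expanding tzttzttzttzt: t→tzt, z→tt, t→tzt, t→tzt, z→tt, t→tzt, t→tzt, z→tt, t→tzt, t→tzt, z→tt, t→tzt. Concatenated: tzt tt tzt tzt tt tzt tzt tt tzt tzt tt tzt.

tzttttzttzttttzttzttttzttzttttzt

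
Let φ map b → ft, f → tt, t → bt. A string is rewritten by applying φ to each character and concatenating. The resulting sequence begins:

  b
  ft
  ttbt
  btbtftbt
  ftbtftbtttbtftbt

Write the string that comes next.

Applying the rule to each of the 16 symbols of ftbtftbtttbtftbt gives the pieces tt bt ft bt tt bt ft bt bt bt ft bt tt bt ft bt, which concatenate to the answer.

ttbtftbtttbtftbtbtbtftbtttbtftbt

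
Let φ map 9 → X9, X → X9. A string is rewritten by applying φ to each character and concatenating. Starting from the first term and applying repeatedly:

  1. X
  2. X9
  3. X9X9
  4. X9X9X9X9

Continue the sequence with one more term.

X9X9X9X9X9X9X9X9

Apply φ to X9X9X9X9 symbol by symbol: X→X9, 9→X9, X→X9, 9→X9, X→X9, 9→X9, X→X9, 9→X9; joined: X9 X9 X9 X9 X9 X9 X9 X9.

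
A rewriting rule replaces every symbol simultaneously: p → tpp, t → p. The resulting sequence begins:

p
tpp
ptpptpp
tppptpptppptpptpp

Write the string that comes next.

Replace each of the 17 characters of tppptpptppptpptpp in place — p tpp tpp tpp p tpp tpp p tpp tpp tpp p tpp tpp p tpp tpp — and concatenate.

ptpptpptppptpptppptpptpptppptpptppptpptpp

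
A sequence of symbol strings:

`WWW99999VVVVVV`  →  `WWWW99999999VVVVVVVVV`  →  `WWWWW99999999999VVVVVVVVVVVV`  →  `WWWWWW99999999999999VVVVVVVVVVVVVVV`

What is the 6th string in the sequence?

Reading off run lengths: W runs 3, 4, 5, 6; 9 runs 5, 8, 11, 14; V runs 6, 9, 12, 15 — each is linear in n, where the shown terms are n = 2, 3, 4, 5.
At n = 7 the blocks have lengths 8, 20, 21.

WWWWWWWW99999999999999999999VVVVVVVVVVVVVVVVVVVVV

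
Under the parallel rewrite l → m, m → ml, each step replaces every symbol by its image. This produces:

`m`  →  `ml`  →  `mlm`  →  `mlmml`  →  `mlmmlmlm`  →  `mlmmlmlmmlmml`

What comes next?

mlmmlmlmmlmmlmlmmlmlm

Applying the rule to each of the 13 symbols of mlmmlmlmmlmml gives the pieces ml m ml ml m ml m ml ml m ml ml m, which concatenate to the answer.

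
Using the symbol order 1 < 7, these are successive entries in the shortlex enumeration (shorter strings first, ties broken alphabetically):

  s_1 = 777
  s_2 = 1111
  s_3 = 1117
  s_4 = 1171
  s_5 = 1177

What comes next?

Treat 1177 as a base-2 numeral over the given alphabet and add one, carrying through any trailing 7's.

1711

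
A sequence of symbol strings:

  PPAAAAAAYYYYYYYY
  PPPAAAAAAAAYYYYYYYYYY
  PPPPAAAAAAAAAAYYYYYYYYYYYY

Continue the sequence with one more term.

PPPPPAAAAAAAAAAAAYYYYYYYYYYYYYY

Reading off run lengths: P runs 2, 3, 4; A runs 6, 8, 10; Y runs 8, 10, 12 — each is linear in n, where the shown terms are n = 3, 4, 5.
For the next term, n = 6, so the run lengths are 5, 12, 14.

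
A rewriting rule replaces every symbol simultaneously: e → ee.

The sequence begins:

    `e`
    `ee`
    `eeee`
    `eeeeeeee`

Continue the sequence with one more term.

eeeeeeeeeeeeeeee

Apply φ to eeeeeeee symbol by symbol: e→ee, e→ee, e→ee, e→ee, e→ee, e→ee, e→ee, e→ee; joined: ee ee ee ee ee ee ee ee.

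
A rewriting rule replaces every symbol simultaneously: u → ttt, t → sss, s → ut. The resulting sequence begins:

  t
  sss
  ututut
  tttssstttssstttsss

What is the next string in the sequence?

sssssssssutututsssssssssutututsssssssssututut

Replace each of the 18 characters of tttssstttssstttsss in place — sss sss sss ut ut ut sss sss sss ut ut ut sss sss sss ut ut ut — and concatenate.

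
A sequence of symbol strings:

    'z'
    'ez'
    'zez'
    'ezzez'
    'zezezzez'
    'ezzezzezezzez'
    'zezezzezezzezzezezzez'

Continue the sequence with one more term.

ezzezzezezzezzezezzezezzezzezezzez

Each term (from the third on) is the two preceding terms concatenated in order: term 3 = z·ez = zez.
So term 8 is ezzezzezezzez·zezezzezezzezzezezzez.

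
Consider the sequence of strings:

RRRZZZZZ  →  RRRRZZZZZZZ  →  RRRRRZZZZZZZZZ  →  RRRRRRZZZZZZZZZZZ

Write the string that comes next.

RRRRRRRZZZZZZZZZZZZZ

Term n consists of n+1 R's, followed by 2n+1 Z's, where the shown terms are n = 2, 3, 4, 5.
At n = 6 the blocks have lengths 7, 13.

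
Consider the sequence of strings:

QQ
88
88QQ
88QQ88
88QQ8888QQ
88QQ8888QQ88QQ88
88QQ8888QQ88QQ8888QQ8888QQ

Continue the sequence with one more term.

Each term (from the third on) is the previous term followed by the one before it: term 3 = 88·QQ = 88QQ.
So term 8 is 88QQ8888QQ88QQ8888QQ8888QQ·88QQ8888QQ88QQ88.

88QQ8888QQ88QQ8888QQ8888QQ88QQ8888QQ88QQ88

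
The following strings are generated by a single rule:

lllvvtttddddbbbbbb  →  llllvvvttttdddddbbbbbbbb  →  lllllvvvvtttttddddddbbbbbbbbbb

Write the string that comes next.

llllllvvvvvttttttdddddddbbbbbbbbbbbb

Reading off run lengths: l runs 3, 4, 5; v runs 2, 3, 4; t runs 3, 4, 5; d runs 4, 5, 6; b runs 6, 8, 10 — each is linear in n, where the shown terms are n = 3, 4, 5.
Setting n = 6 gives 6, 5, 6, 7, 12 characters in each block.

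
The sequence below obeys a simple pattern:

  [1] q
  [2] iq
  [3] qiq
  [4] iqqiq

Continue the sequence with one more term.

qiqiqqiq

This is a Fibonacci-style word recurrence s(k) = s(k−2)·s(k−1): e.g. q·iq = qiq.
The next term joins qiq and iqqiq.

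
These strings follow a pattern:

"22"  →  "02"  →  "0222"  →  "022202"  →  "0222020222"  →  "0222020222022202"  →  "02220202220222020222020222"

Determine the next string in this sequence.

Each term (from the third on) is the previous term followed by the one before it: term 3 = 02·22 = 0222.
So term 8 is 02220202220222020222020222·0222020222022202.

022202022202220202220202220222020222022202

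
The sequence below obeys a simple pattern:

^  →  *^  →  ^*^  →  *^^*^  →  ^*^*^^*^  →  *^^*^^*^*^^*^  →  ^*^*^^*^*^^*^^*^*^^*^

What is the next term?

*^^*^^*^*^^*^^*^*^^*^*^^*^^*^*^^*^

This is a Fibonacci-style word recurrence s(k) = s(k−2)·s(k−1): e.g. ^·*^ = ^*^.
The next term joins *^^*^^*^*^^*^ and ^*^*^^*^*^^*^^*^*^^*^.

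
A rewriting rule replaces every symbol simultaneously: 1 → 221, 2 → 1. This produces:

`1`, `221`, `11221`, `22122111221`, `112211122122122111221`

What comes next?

Replace each of the 21 characters of 112211122122122111221 in place — 221 221 1 1 221 221 221 1 1 221 1 1 221 1 1 221 221 221 1 1 221 — and concatenate.

2212211122122122111221112211122122122111221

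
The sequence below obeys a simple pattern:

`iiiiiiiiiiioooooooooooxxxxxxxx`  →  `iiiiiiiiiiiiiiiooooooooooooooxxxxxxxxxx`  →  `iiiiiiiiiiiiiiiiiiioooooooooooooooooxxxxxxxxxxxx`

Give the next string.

Reading off run lengths: i runs 11, 15, 19; o runs 11, 14, 17; x runs 8, 10, 12 — each is linear in n, where the shown terms are n = 3, 4, 5.
Setting n = 6 gives 23, 20, 14 characters in each block.

iiiiiiiiiiiiiiiiiiiiiiiooooooooooooooooooooxxxxxxxxxxxxxx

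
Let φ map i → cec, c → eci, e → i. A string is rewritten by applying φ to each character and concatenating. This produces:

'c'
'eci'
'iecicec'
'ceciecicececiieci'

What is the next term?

φ(ceciecicececiieci) expands symbol-by-symbol to eci i eci cec i eci cec eci i eci i eci cec cec i eci cec; joining the 17 pieces gives the next term.

eciieciceciecicececiieciiecicecceciecicec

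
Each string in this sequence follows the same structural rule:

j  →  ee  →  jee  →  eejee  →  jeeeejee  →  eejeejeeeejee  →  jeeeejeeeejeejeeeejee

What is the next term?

eejeejeeeejeejeeeejeeeejeejeeeejee

From term 3 onward, concatenate the second-to-last term with the last: j·ee = jee, ee·jee = eejee, …
So term 8 is eejeejeeeejee·jeeeejeeeejeejeeeejee.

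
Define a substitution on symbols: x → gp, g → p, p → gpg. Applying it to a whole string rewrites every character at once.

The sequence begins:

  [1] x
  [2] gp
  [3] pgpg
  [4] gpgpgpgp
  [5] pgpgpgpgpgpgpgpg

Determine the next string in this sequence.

Rewriting the 16 symbols of pgpgpgpgpgpgpgpg one by one yields gpg p gpg p gpg p gpg p gpg p gpg p gpg p gpg p; concatenated:

gpgpgpgpgpgpgpgpgpgpgpgpgpgpgpgp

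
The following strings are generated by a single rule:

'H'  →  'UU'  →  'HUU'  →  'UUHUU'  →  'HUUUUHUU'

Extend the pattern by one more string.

From term 3 onward, concatenate the second-to-last term with the last: H·UU = HUU, UU·HUU = UUHUU, …
So term 6 is UUHUU·HUUUUHUU.

UUHUUHUUUUHUU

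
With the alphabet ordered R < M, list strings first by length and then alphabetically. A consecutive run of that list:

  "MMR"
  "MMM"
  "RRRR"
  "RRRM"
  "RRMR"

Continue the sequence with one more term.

The successor of RRMR increments the rightmost position that isn't already M and resets every position after it to R.

RRMM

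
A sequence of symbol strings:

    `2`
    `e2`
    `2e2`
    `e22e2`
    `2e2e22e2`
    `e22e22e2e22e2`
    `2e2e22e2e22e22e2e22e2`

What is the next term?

e22e22e2e22e22e2e22e2e22e22e2e22e2

From term 3 onward, concatenate the second-to-last term with the last: 2·e2 = 2e2, e2·2e2 = e22e2, …
Continuing: e22e22e2e22e2 · 2e2e22e2e22e22e2e22e2 gives term 8.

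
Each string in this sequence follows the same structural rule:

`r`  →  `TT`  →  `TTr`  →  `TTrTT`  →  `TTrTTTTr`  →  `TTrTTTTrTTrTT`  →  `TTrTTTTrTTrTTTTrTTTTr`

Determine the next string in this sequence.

TTrTTTTrTTrTTTTrTTTTrTTrTTTTrTTrTT

Each term (from the third on) is the previous term followed by the one before it: term 3 = TT·r = TTr.
The next term joins TTrTTTTrTTrTTTTrTTTTr and TTrTTTTrTTrTT.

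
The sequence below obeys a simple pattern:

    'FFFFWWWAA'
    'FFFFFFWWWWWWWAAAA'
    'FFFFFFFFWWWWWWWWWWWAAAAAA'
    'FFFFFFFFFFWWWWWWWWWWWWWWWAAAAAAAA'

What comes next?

FFFFFFFFFFFFWWWWWWWWWWWWWWWWWWWAAAAAAAAAA

Term n consists of 2n+2 F's, followed by 4n-1 W's, followed by 2n A's (n = 1, 2, …).
For the next term, n = 5, so the run lengths are 12, 19, 10.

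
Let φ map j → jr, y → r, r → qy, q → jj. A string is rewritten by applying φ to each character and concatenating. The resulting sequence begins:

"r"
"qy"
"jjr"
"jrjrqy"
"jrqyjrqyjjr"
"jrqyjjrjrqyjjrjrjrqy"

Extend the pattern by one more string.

jrqyjjrjrjrqyjrqyjjrjrjrqyjrqyjrqyjjr

Applying the rule to each of the 20 symbols of jrqyjjrjrqyjjrjrjrqy gives the pieces jr qy jj r jr jr qy jr qy jj r jr jr qy jr qy jr qy jj r, which concatenate to the answer.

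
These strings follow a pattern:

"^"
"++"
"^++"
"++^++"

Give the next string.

Each term (from the third on) is the two preceding terms concatenated in order: term 3 = ^·++ = ^++.
So term 5 is ^++·++^++.

^++++^++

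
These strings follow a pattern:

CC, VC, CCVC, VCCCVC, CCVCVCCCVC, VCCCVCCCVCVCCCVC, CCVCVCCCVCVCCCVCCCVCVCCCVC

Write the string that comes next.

VCCCVCCCVCVCCCVCCCVCVCCCVCVCCCVCCCVCVCCCVC

From term 3 onward, concatenate the second-to-last term with the last: CC·VC = CCVC, VC·CCVC = VCCCVC, …
So term 8 is VCCCVCCCVCVCCCVC·CCVCVCCCVCVCCCVCCCVCVCCCVC.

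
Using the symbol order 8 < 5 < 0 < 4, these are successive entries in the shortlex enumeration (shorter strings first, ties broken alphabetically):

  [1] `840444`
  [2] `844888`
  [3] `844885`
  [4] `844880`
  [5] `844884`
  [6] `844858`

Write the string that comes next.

844855

The successor of 844858 increments the rightmost position that isn't already 4 and resets every position after it to 8.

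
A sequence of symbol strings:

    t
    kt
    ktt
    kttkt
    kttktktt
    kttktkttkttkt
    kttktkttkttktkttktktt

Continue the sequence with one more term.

kttktkttkttktkttktkttkttktkttkttkt

From term 3 onward, concatenate the last term with the second-to-last: kt·t = ktt, ktt·kt = kttkt, …
Continuing: kttktkttkttktkttktktt · kttktkttkttkt gives term 8.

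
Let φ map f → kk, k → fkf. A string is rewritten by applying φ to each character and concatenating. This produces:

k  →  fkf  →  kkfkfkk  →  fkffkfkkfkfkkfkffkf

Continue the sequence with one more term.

Replace each of the 19 characters of fkffkfkkfkfkkfkffkf in place — kk fkf kk kk fkf kk fkf fkf kk fkf kk fkf fkf kk fkf kk kk fkf kk — and concatenate.

kkfkfkkkkfkfkkfkffkfkkfkfkkfkffkfkkfkfkkkkfkfkk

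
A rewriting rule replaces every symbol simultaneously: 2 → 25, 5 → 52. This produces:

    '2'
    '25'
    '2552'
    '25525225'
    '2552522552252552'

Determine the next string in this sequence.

Rewriting the 16 symbols of 2552522552252552 one by one yields 25 52 52 25 52 25 25 52 52 25 25 52 25 52 52 25; concatenated:

25525225522525525225255225525225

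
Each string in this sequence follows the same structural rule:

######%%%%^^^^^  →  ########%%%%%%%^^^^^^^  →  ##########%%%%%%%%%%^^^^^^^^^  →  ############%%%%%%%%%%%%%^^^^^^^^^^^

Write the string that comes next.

The n-th term is 2n+2 #'s then 3n-2 %'s then 2n+1 ^'s, where the shown terms are n = 2, 3, 4, 5.
For the next term, n = 6, so the run lengths are 14, 16, 13.

##############%%%%%%%%%%%%%%%%^^^^^^^^^^^^^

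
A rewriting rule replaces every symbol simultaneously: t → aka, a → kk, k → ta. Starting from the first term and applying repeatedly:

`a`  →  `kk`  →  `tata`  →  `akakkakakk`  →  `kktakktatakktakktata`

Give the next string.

Rewriting the 20 symbols of kktakktatakktakktata one by one yields ta ta aka kk ta ta aka kk aka kk ta ta aka kk ta ta aka kk aka kk; concatenated:

tataakakktataakakkakakktataakakktataakakkakakk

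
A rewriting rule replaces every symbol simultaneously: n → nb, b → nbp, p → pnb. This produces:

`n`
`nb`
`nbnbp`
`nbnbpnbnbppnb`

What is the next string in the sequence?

φ(nbnbpnbnbppnb) expands symbol-by-symbol to nb nbp nb nbp pnb nb nbp nb nbp pnb pnb nb nbp; joining the 13 pieces gives the next term.

nbnbpnbnbppnbnbnbpnbnbppnbpnbnbnbp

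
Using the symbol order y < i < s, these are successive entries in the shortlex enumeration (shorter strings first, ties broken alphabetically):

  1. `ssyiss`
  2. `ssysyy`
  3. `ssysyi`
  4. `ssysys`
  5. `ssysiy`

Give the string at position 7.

ssysis

Advancing 2 positions from ssysiy through ssysiy → ssysii reaches term 7.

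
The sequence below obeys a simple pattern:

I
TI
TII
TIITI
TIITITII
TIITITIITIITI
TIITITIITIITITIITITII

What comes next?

This is a Fibonacci-style word recurrence s(k) = s(k−1)·s(k−2): e.g. TI·I = TII.
So term 8 is TIITITIITIITITIITITII·TIITITIITIITI.

TIITITIITIITITIITITIITIITITIITIITI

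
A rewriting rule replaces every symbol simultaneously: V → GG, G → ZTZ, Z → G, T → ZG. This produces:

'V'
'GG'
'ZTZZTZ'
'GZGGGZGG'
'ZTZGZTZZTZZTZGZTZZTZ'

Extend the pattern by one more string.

GZGGZTZGZGGGZGGGZGGZTZGZGGGZGG

Replace each of the 20 characters of ZTZGZTZZTZZTZGZTZZTZ in place — G ZG G ZTZ G ZG G G ZG G G ZG G ZTZ G ZG G G ZG G — and concatenate.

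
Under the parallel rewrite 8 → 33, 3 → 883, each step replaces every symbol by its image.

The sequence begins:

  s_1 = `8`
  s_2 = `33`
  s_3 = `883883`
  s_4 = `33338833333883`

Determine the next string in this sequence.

Rewriting the 14 symbols of 33338833333883 one by one yields 883 883 883 883 33 33 883 883 883 883 883 33 33 883; concatenated:

88388388388333338838838838838833333883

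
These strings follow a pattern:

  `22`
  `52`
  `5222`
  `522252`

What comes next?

From term 3 onward, concatenate the last term with the second-to-last: 52·22 = 5222, 5222·52 = 522252, …
Continuing: 522252 · 5222 gives term 5.

5222525222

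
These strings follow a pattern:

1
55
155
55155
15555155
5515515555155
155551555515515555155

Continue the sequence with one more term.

5515515555155155551555515515555155

Each term (from the third on) is the two preceding terms concatenated in order: term 3 = 1·55 = 155.
Continuing: 5515515555155 · 155551555515515555155 gives term 8.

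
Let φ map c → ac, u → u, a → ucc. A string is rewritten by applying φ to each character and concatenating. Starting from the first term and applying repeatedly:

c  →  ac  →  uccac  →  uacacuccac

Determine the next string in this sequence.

uuccacuccacuacacuccac

Rewriting each symbol of uacacuccac: u→u, a→ucc, c→ac, a→ucc, c→ac, u→u, c→ac, c→ac, a→ucc, c→ac, which concatenates to u ucc ac ucc ac u ac ac ucc ac.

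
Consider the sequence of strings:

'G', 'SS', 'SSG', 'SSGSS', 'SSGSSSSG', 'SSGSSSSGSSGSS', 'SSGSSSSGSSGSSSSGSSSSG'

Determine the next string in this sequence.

SSGSSSSGSSGSSSSGSSSSGSSGSSSSGSSGSS

This is a Fibonacci-style word recurrence s(k) = s(k−1)·s(k−2): e.g. SS·G = SSG.
So term 8 is SSGSSSSGSSGSSSSGSSSSG·SSGSSSSGSSGSS.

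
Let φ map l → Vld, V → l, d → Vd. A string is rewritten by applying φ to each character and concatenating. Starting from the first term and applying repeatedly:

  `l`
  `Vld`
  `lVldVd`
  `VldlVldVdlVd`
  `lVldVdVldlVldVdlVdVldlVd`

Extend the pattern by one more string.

Applying the rule to each of the 24 symbols of lVldVdVldlVldVdlVdVldlVd gives the pieces Vld l Vld Vd l Vd l Vld Vd Vld l Vld Vd l Vd Vld l Vd l Vld Vd Vld l Vd, which concatenate to the answer.

VldlVldVdlVdlVldVdVldlVldVdlVdVldlVdlVldVdVldlVd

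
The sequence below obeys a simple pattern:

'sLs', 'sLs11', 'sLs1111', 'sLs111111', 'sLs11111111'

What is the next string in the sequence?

Each term is the previous one with 11 appended.
So the next term is sLs11111111·11.

sLs1111111111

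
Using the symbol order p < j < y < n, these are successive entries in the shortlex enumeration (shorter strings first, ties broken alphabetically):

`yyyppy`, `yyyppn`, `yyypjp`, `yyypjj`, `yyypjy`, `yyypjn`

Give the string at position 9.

Advancing 3 positions from yyypjn through yyypjn → yyypyp → yyypyj reaches term 9.

yyypyy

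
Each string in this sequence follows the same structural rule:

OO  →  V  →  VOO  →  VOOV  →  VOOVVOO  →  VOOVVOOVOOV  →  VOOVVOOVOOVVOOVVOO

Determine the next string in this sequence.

VOOVVOOVOOVVOOVVOOVOOVVOOVOOV

This is a Fibonacci-style word recurrence s(k) = s(k−1)·s(k−2): e.g. V·OO = VOO.
The next term joins VOOVVOOVOOVVOOVVOO and VOOVVOOVOOV.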